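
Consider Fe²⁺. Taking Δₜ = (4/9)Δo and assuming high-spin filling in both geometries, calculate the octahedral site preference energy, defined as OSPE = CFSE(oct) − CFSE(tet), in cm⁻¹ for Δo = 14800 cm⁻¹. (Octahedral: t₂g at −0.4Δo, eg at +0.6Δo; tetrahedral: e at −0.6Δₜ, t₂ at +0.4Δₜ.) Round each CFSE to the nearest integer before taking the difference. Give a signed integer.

Fe²⁺: group 8, so d-count = 8 − 2 = 6.
Octahedral (high-spin): t₂g⁴ eg², CFSE = 4(−0.4) + 2(+0.6) = -0.4Δo = -0.4 × 14800 = -5920 cm⁻¹.
Tetrahedral: e³ t₂³, CFSE = 3(−0.6) + 3(+0.4) = -0.6Δₜ = -0.6 × (4/9) × 14800 = -3947 cm⁻¹.
OSPE = -5920 − (-3947) = -1973 cm⁻¹.

-1973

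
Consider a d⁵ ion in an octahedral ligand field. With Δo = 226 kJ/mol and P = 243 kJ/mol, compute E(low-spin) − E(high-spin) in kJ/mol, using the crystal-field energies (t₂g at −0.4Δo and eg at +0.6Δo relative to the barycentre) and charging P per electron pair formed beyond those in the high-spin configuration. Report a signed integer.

In the high-spin limit (t₂g³ eg²) the orbital term is 0.0Δo = 0 kJ/mol, with no excess pairing.
Low-spin: t₂g⁵ eg⁰, orbital CFSE = -2.0Δo = -452 kJ/mol; plus 2 excess pairs × P = +486 kJ/mol; total 34 kJ/mol.
Thus E(LS) − E(HS) = 34 kJ/mol.

34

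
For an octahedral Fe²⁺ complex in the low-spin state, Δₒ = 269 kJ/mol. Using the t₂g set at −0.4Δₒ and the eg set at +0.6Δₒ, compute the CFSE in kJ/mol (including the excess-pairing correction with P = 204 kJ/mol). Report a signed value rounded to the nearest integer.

Fe²⁺: group 8, so d-count = 8 − 2 = 6.
Electron filling gives t₂g⁶ eg⁰.
The orbital stabilization is -2.4Δₒ = -2.4 × 269 = -646 kJ/mol.
High-spin d⁶ would be t₂g⁴ eg² with 1 pair; low-spin has 3, so 2 excess pairs cost +2P = +408 kJ/mol.
Net CFSE = -646 + 408 = -238 kJ/mol.

-238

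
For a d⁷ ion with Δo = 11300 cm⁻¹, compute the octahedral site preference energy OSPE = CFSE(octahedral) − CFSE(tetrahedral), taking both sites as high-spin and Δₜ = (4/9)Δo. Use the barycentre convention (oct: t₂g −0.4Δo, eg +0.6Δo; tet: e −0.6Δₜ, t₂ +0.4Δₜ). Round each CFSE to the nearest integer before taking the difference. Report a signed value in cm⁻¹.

-3013

Octahedral high-spin t₂g⁵ eg²: CFSE = -0.8 × 11300 = -9040 cm⁻¹.
In a tetrahedral site the filling is e⁴ t₂³: CFSE(tet) = -1.2Δₜ = -1.2 × (4/9)(11300) = -6027 cm⁻¹.
Subtracting, OSPE = -9040 − (-6027) = -3013 cm⁻¹.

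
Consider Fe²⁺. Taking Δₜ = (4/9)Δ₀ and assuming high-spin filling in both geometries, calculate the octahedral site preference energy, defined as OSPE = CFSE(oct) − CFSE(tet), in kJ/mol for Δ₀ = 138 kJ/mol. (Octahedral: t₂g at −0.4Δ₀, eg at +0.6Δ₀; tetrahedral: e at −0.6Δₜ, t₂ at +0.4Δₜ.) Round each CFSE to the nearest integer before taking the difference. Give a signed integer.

Fe²⁺: group 8, so d-count = 8 − 2 = 6.
In an octahedral site d⁶ (HS) is t2g^4 e_g^2, giving CFSE(oct) = -0.4Δ₀ = -55 kJ/mol.
In a tetrahedral site the filling is e^3 t2^3: CFSE(tet) = -0.6Δₜ = -0.6 × (4/9)(138) = -37 kJ/mol.
OSPE = -55 − (-37) = -18 kJ/mol.

-18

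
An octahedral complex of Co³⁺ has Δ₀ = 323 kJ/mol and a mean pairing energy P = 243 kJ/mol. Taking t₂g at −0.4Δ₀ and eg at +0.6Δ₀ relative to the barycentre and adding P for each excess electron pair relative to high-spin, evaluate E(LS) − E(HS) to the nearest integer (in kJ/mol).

Co sits in group 9; removing 3 electrons leaves Co³⁺ with 9 − 3 = 6 d electrons.
High-spin d⁶ fills as t₂g⁴ eg² with CFSE 4(−0.4) + 2(+0.6) = -0.4Δ₀ = -129 kJ/mol.
Low-spin: t₂g⁶ eg⁰, orbital CFSE = -2.4Δ₀ = -775 kJ/mol; plus 2 excess pairs × P = +486 kJ/mol; total -289 kJ/mol.
Thus E(LS) − E(HS) = -160 kJ/mol.

-160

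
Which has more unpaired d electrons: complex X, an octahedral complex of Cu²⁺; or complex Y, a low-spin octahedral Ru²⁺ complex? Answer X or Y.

X: Cu²⁺: group 11, so d-count = 11 − 2 = 9; t2g^6 e_g^3 → 1 unpaired.
Y: Ru²⁺: group 8, so d-count = 8 − 2 = 6; t2g^6 e_g^0 → 0 unpaired.
So X has more unpaired electrons.

X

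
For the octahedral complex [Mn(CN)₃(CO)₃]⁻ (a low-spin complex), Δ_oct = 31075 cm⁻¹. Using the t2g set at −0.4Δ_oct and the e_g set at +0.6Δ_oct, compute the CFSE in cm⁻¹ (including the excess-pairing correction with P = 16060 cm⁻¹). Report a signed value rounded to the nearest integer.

-30030

Ligand charges: 3×(-1) from CN⁻ and 3×(+0) from CO sum to -3; with overall charge -1, Mn is +2.
Mn is in group 7, so Mn²⁺ is d⁵ (7 − 2 = 5).
The d⁵ electrons fill as t2g^5 e_g^0.
The orbital stabilization is -2.0Δ_oct = -2.0 × 31075 = -62150 cm⁻¹.
Relative to high-spin t2g^3 e_g^2 (0 paired), the low-spin configuration has 2 additional pairs, contributing +2 × 16060 = +32120 cm⁻¹.
Combining: -62150 + 32120 = -30030 cm⁻¹.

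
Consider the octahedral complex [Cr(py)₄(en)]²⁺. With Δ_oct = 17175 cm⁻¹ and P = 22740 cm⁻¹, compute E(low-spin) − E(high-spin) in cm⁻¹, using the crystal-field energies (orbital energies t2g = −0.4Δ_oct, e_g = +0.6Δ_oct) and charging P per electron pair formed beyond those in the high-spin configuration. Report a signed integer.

5565

Ligand charges: 4×(+0) from py and 1×(+0) from en sum to +0; with overall charge +2, Cr is +2.
Cr is in group 6, so Cr²⁺ is d⁴ (6 − 2 = 4).
High-spin: t2g^3 e_g^1, CFSE = -0.6Δ_oct = -10305 cm⁻¹.
For low-spin the configuration is t2g^4 e_g^0: orbital energy -1.6 × 17175 = -27480 cm⁻¹, and 1 additional pair relative to high-spin adds 22740 cm⁻¹, giving -4740 cm⁻¹.
Thus E(LS) − E(HS) = 5565 cm⁻¹.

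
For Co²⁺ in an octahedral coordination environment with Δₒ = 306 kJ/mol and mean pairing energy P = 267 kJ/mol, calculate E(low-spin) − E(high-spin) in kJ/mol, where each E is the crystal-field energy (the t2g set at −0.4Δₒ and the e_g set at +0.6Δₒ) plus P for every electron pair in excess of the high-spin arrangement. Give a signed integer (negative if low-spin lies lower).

-39

Co is in group 9, so Co²⁺ is d⁷ (9 − 2 = 7).
In the high-spin limit (t2g^5 e_g^2) the orbital term is -0.8Δₒ = -245 kJ/mol, with no excess pairing.
Low-spin t2g^6 e_g^1 gives -1.8Δₒ = -551 kJ/mol, but forming 1 extra pair costs 1P = 267 kJ/mol, so E(LS) = -551 + 267 = -284 kJ/mol.
E(LS) − E(HS) = -284 − (-245) = -39 kJ/mol.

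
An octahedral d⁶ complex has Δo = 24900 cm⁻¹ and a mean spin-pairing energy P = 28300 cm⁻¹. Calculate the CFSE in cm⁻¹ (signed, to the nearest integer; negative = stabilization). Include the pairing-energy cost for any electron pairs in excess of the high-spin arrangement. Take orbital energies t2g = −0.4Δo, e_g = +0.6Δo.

Δo < P, so pairing is avoided: the ground state is high-spin.
Configuration: t2g^4 e_g^2.
Orbital CFSE = -0.4Δo = -0.4 × 24900 = -9960 cm⁻¹.
High-spin has no excess pairs, so no pairing correction applies.

-9960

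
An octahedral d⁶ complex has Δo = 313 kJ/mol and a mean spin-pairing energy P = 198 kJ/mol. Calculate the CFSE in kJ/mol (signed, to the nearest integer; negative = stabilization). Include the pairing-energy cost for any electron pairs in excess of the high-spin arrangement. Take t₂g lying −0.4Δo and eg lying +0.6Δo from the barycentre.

With Δo > P the complex is low-spin.
Filling d⁶ accordingly: t₂g⁶ eg⁰.
Orbital CFSE = -2.4Δo = -2.4 × 313 = -751 kJ/mol.
Excess pairs vs high-spin: 3 − 1 = 2; pairing cost = +396 kJ/mol.
Net CFSE = -751 + 396 = -355 kJ/mol.

-355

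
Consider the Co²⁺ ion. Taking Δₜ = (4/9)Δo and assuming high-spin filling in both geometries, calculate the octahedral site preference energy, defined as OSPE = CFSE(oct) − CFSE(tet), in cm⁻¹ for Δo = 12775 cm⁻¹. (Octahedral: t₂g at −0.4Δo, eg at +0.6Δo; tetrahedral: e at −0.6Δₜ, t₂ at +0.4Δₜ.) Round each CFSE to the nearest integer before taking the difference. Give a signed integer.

-3407

Co is in group 9, so Co²⁺ is d⁷ (9 − 2 = 7).
Octahedral high-spin t₂g⁵ eg²: CFSE = -0.8 × 12775 = -10220 cm⁻¹.
In a tetrahedral site the filling is e⁴ t₂³: CFSE(tet) = -1.2Δₜ = -1.2 × (4/9)(12775) = -6813 cm⁻¹.
OSPE = -10220 − (-6813) = -3407 cm⁻¹.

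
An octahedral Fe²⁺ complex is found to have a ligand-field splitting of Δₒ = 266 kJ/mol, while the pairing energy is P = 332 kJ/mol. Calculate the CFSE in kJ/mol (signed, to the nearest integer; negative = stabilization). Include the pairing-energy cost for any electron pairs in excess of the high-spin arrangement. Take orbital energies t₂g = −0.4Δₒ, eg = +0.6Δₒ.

-106

Fe is in group 8, so Fe²⁺ is d⁶ (8 − 2 = 6).
Since Δₒ = 266 kJ/mol < P = 332 kJ/mol, the complex adopts the high-spin configuration.
That gives t₂g⁴ eg².
Orbital CFSE = -0.4Δₒ = -0.4 × 266 = -106 kJ/mol.
High-spin has no excess pairs, so no pairing correction applies.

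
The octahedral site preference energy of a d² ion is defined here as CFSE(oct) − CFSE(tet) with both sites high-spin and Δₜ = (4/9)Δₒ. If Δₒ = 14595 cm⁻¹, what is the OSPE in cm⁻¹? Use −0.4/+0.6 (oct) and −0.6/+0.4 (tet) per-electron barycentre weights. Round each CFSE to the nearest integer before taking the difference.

-3892

In an octahedral site d² (HS) is t₂g² eg⁰, giving CFSE(oct) = -0.8Δₒ = -11676 cm⁻¹.
In a tetrahedral site the filling is e² t₂⁰: CFSE(tet) = -1.2Δₜ = -1.2 × (4/9)(14595) = -7784 cm⁻¹.
OSPE = CFSE(oct) − CFSE(tet) = -11676 − (-7784) = -3892 cm⁻¹.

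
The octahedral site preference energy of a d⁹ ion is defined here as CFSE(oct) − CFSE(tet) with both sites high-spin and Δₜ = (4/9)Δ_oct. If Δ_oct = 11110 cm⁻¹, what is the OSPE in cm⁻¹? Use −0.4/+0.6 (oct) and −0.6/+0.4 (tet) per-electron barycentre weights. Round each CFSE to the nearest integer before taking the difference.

-4691

Octahedral high-spin t2g^6 e_g^3: CFSE = -0.6 × 11110 = -6666 cm⁻¹.
Tetrahedral: e^4 t2^5, CFSE = 4(−0.6) + 5(+0.4) = -0.4Δₜ = -0.4 × (4/9) × 11110 = -1975 cm⁻¹.
Subtracting, OSPE = -6666 − (-1975) = -4691 cm⁻¹.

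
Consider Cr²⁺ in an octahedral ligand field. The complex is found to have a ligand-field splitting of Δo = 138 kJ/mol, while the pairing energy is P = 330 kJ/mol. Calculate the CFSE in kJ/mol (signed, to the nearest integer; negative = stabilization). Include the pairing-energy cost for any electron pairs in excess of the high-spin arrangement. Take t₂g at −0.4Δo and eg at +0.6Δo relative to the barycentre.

-83

Group 6 minus oxidation state +2 gives a d⁴ configuration for Cr²⁺.
Here Δo < P (138 < 330), so the high-spin state is favoured.
That gives t₂g³ eg¹.
Orbital CFSE = -0.6Δo = -0.6 × 138 = -83 kJ/mol.
High-spin has no excess pairs, so no pairing correction applies.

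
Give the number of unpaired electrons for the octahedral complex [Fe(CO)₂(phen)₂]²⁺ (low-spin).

Ligand charges: 2×(+0) from CO and 2×(+0) from phen sum to +0; with overall charge +2, Fe is +2.
Fe sits in group 8; removing 2 electrons leaves Fe²⁺ with 8 − 2 = 6 d electrons.
Configuration: t₂g⁶ eg⁰, giving 0 unpaired electrons.

0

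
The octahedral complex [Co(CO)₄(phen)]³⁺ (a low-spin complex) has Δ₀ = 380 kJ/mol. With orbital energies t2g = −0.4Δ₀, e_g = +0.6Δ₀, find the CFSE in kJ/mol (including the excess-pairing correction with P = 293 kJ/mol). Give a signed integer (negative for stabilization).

-326

Ligand charges: 4×(+0) from CO and 1×(+0) from phen sum to +0; with overall charge +3, Co is +3.
Co sits in group 9; removing 3 electrons leaves Co³⁺ with 9 − 3 = 6 d electrons.
The d⁶ electrons fill as t2g^6 e_g^0.
The orbital stabilization is -2.4Δ₀ = -2.4 × 380 = -912 kJ/mol.
Pairing penalty: 3 pairs vs 1 in the high-spin reference → 2 extra × P = 586 kJ/mol.
Net CFSE = -912 + 586 = -326 kJ/mol.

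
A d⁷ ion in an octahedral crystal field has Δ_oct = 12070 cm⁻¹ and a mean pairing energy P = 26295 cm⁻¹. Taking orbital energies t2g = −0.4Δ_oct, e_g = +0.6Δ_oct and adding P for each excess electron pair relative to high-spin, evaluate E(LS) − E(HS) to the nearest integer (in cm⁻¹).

High-spin: t2g^5 e_g^2, CFSE = -0.8Δ_oct = -9656 cm⁻¹.
For low-spin the configuration is t2g^6 e_g^1: orbital energy -1.8 × 12070 = -21726 cm⁻¹, and 1 additional pair relative to high-spin adds 26295 cm⁻¹, giving 4569 cm⁻¹.
The difference is 4569 − (-9656) = 14225 cm⁻¹, so high-spin lies lower.

14225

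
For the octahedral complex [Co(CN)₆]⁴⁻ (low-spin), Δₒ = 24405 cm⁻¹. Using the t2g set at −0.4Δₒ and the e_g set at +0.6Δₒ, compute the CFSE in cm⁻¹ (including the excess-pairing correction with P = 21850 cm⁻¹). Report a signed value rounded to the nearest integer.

Each CN⁻ contributes -1; 6 × (-1) = -6. With overall charge -4, Co is in the +2 oxidation state.
Co is in group 9, so Co²⁺ is d⁷ (9 − 2 = 7).
Configuration: t2g^6 e_g^1.
The orbital stabilization is -1.8Δₒ = -1.8 × 24405 = -43929 cm⁻¹.
High-spin d⁷ would be t2g^5 e_g^2 with 2 pairs; low-spin has 3, so 1 excess pair costs +1P = +21850 cm⁻¹.
Net CFSE = -43929 + 21850 = -22079 cm⁻¹.

-22079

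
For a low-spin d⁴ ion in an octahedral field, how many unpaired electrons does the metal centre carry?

2

Configuration: t₂g⁴ eg⁰, giving 2 unpaired electrons.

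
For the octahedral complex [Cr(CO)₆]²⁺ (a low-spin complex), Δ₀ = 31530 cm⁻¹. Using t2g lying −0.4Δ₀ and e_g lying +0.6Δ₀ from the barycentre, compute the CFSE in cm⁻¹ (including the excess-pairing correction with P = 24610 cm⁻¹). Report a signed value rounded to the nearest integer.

-25838

CO is neutral, so the +2 overall charge sits on Cr: oxidation state +2.
Cr²⁺: group 6, so d-count = 6 − 2 = 4.
Configuration: t2g^4 e_g^0.
The orbital stabilization is -1.6Δ₀ = -1.6 × 31530 = -50448 cm⁻¹.
High-spin d⁴ would be t2g^3 e_g^1 with 0 pairs; low-spin has 1, so 1 excess pair costs +1P = +24610 cm⁻¹.
Overall CFSE = -50448 + 24610 = -25838 cm⁻¹.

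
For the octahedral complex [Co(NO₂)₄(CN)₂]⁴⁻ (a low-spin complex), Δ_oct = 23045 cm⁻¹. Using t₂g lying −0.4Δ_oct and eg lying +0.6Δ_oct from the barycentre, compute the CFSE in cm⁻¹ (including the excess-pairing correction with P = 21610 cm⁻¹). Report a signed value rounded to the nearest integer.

-19871

Ligand charges: 4×(-1) from NO₂⁻ and 2×(-1) from CN⁻ sum to -6; with overall charge -4, Co is +2.
Co is in group 9, so Co²⁺ is d⁷ (9 − 2 = 7).
Electron filling gives t₂g⁶ eg¹.
CFSE(orbital) = 6×(-0.4Δ_oct) + 1×(0.6Δ_oct) = -1.8Δ_oct; with Δ_oct = 23045 cm⁻¹ that is -41481 cm⁻¹.
Pairing penalty: 3 pairs vs 2 in the high-spin reference → 1 extra × P = 21610 cm⁻¹.
Net CFSE = -41481 + 21610 = -19871 cm⁻¹.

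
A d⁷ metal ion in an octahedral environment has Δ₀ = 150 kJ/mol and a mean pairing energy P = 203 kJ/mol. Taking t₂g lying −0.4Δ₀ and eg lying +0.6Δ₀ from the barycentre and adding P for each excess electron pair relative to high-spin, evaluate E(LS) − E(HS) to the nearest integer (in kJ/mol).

53

High-spin d⁷ fills as t₂g⁵ eg² with CFSE 5(−0.4) + 2(+0.6) = -0.8Δ₀ = -120 kJ/mol.
Low-spin t₂g⁶ eg¹ gives -1.8Δ₀ = -270 kJ/mol, but forming 1 extra pair costs 1P = 203 kJ/mol, so E(LS) = -270 + 203 = -67 kJ/mol.
The difference is -67 − (-120) = 53 kJ/mol, so high-spin lies lower.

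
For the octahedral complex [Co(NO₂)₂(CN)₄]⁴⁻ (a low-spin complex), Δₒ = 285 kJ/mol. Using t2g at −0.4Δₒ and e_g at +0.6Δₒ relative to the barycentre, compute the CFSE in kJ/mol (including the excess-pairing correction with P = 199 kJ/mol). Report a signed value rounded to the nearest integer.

Ligand charges: 2×(-1) from NO₂⁻ and 4×(-1) from CN⁻ sum to -6; with overall charge -4, Co is +2.
Co²⁺: group 9, so d-count = 9 − 2 = 7.
Configuration: t2g^6 e_g^1.
Orbital CFSE = 6(-0.4) + 1(0.6) = -1.8Δₒ = -1.8 × 285 = -513 kJ/mol.
High-spin d⁷ would be t2g^5 e_g^2 with 2 pairs; low-spin has 3, so 1 excess pair costs +1P = +199 kJ/mol.
Overall CFSE = -513 + 199 = -314 kJ/mol.

-314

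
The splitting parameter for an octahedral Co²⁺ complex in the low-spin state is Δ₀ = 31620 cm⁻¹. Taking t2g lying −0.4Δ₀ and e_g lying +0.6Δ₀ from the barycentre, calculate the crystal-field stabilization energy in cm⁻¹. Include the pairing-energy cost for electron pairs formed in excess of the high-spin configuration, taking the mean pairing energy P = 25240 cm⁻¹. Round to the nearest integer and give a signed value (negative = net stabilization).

Group 9 minus oxidation state +2 gives a d⁷ configuration for Co²⁺.
Electron filling gives t2g^6 e_g^1.
The orbital stabilization is -1.8Δ₀ = -1.8 × 31620 = -56916 cm⁻¹.
High-spin d⁷ would be t2g^5 e_g^2 with 2 pairs; low-spin has 3, so 1 excess pair costs +1P = +25240 cm⁻¹.
Net CFSE = -56916 + 25240 = -31676 cm⁻¹.

-31676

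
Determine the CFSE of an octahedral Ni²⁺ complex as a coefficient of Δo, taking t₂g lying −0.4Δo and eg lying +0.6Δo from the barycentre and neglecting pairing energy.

Ni sits in group 10; removing 2 electrons leaves Ni²⁺ with 10 − 2 = 8 d electrons.
Configuration: t₂g⁶ eg².
CFSE = 6(-0.4Δo) + 2(0.6Δo) = -2.4Δo + 1.2Δo = -1.2Δo.

-1.2 Δo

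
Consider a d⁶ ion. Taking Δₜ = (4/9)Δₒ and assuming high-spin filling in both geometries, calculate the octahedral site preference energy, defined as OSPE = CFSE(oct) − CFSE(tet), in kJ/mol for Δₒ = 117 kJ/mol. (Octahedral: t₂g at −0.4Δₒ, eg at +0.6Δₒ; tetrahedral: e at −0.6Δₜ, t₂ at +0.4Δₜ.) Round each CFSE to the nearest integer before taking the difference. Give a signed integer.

-16

Octahedral high-spin t₂g⁴ eg²: CFSE = -0.4 × 117 = -47 kJ/mol.
In a tetrahedral site the filling is e³ t₂³: CFSE(tet) = -0.6Δₜ = -0.6 × (4/9)(117) = -31 kJ/mol.
Subtracting, OSPE = -47 − (-31) = -16 kJ/mol.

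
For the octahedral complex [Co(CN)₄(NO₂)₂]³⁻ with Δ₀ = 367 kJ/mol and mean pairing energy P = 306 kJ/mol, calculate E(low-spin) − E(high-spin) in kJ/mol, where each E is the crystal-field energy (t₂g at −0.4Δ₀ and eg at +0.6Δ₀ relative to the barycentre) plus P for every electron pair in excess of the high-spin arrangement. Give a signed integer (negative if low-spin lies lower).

Ligand charges: 4×(-1) from CN⁻ and 2×(-1) from NO₂⁻ sum to -6; with overall charge -3, Co is +3.
Co sits in group 9; removing 3 electrons leaves Co³⁺ with 9 − 3 = 6 d electrons.
In the high-spin limit (t₂g⁴ eg²) the orbital term is -0.4Δ₀ = -147 kJ/mol, with no excess pairing.
Low-spin: t₂g⁶ eg⁰, orbital CFSE = -2.4Δ₀ = -881 kJ/mol; plus 2 excess pairs × P = +612 kJ/mol; total -269 kJ/mol.
E(LS) − E(HS) = -269 − (-147) = -122 kJ/mol.

-122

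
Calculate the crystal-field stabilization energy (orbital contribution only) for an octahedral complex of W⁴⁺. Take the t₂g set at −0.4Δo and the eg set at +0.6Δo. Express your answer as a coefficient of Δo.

Group 6 minus oxidation state +4 gives a d² configuration for W⁴⁺.
Configuration: t₂g² eg⁰.
CFSE = 2(-0.4Δo) + 0(0.6Δo) = -0.8Δo + 0.0Δo = -0.8Δo.

-0.8 Δo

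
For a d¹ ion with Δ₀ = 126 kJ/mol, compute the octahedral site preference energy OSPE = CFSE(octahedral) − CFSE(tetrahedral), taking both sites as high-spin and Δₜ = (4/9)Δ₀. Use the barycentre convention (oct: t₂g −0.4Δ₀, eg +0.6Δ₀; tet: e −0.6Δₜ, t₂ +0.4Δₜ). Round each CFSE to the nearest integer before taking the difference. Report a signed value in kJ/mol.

-16

In an octahedral site d¹ (HS) is t2g^1 e_g^0, giving CFSE(oct) = -0.4Δ₀ = -50 kJ/mol.
In a tetrahedral site the filling is e^1 t2^0: CFSE(tet) = -0.6Δₜ = -0.6 × (4/9)(126) = -34 kJ/mol.
Subtracting, OSPE = -50 − (-34) = -16 kJ/mol.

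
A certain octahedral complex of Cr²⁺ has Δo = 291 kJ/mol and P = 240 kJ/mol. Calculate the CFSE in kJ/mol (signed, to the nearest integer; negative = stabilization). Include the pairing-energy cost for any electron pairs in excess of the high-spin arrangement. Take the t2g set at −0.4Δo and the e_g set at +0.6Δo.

Group 6 minus oxidation state +2 gives a d⁴ configuration for Cr²⁺.
Since Δo = 291 kJ/mol > P = 240 kJ/mol, the complex adopts the low-spin configuration.
Configuration: t2g^4 e_g^0.
Orbital CFSE = -1.6Δo = -1.6 × 291 = -466 kJ/mol.
Excess pairs vs high-spin: 1 − 0 = 1; pairing cost = +240 kJ/mol.
Net CFSE = -466 + 240 = -226 kJ/mol.

-226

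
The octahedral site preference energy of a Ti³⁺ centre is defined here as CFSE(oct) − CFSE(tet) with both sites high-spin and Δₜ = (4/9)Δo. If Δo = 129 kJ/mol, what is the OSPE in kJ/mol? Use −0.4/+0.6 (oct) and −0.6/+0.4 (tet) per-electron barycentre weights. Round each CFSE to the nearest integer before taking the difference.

Ti is in group 4, so Ti³⁺ is d¹ (4 − 3 = 1).
In an octahedral site d¹ (HS) is t₂g¹ eg⁰, giving CFSE(oct) = -0.4Δo = -52 kJ/mol.
Tetrahedral e¹ t₂⁰ gives -0.6Δₜ = -0.6 × (4/9) × 129 = -34 kJ/mol.
Subtracting, OSPE = -52 − (-34) = -18 kJ/mol.

-18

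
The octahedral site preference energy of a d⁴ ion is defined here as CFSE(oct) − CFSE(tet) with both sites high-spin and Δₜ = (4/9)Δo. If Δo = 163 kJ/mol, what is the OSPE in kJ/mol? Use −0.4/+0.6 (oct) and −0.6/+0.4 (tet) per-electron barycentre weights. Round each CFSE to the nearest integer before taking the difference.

In an octahedral site d⁴ (HS) is t₂g³ eg¹, giving CFSE(oct) = -0.6Δo = -98 kJ/mol.
In a tetrahedral site the filling is e² t₂²: CFSE(tet) = -0.4Δₜ = -0.4 × (4/9)(163) = -29 kJ/mol.
OSPE = CFSE(oct) − CFSE(tet) = -98 − (-29) = -69 kJ/mol.

-69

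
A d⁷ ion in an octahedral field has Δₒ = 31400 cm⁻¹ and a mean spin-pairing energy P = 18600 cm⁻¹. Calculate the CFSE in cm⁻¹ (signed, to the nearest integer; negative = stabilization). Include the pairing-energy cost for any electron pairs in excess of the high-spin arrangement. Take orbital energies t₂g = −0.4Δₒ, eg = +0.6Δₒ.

Since Δₒ = 31400 cm⁻¹ > P = 18600 cm⁻¹, the complex adopts the low-spin configuration.
That gives t₂g⁶ eg¹.
Orbital CFSE = -1.8Δₒ = -1.8 × 31400 = -56520 cm⁻¹.
Excess pairs vs high-spin: 3 − 2 = 1; pairing cost = +18600 cm⁻¹.
Net CFSE = -56520 + 18600 = -37920 cm⁻¹.

-37920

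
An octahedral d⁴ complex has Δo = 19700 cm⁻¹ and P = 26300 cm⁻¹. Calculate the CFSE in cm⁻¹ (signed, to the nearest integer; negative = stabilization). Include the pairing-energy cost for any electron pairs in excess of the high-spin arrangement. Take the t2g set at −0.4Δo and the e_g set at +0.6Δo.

Here Δo < P (19700 < 26300), so the high-spin state is favoured.
Configuration: t2g^3 e_g^1.
Orbital CFSE = -0.6Δo = -0.6 × 19700 = -11820 cm⁻¹.
High-spin has no excess pairs, so no pairing correction applies.

-11820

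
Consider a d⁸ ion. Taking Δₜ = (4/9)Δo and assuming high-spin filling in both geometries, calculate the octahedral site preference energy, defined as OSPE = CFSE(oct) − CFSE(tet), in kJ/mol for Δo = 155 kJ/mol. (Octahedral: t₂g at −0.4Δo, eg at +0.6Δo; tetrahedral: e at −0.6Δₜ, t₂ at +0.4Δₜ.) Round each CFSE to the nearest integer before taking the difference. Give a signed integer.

Octahedral (high-spin): t₂g⁶ eg², CFSE = 6(−0.4) + 2(+0.6) = -1.2Δo = -1.2 × 155 = -186 kJ/mol.
Tetrahedral: e⁴ t₂⁴, CFSE = 4(−0.6) + 4(+0.4) = -0.8Δₜ = -0.8 × (4/9) × 155 = -55 kJ/mol.
OSPE = CFSE(oct) − CFSE(tet) = -186 − (-55) = -131 kJ/mol.

-131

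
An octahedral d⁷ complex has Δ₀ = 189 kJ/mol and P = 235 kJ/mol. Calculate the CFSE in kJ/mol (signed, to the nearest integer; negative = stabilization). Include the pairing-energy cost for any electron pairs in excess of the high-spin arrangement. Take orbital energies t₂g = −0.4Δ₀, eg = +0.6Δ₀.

-151

Here Δ₀ < P (189 < 235), so the high-spin state is favoured.
Configuration: t₂g⁵ eg².
Orbital CFSE = -0.8Δ₀ = -0.8 × 189 = -151 kJ/mol.
High-spin has no excess pairs, so no pairing correction applies.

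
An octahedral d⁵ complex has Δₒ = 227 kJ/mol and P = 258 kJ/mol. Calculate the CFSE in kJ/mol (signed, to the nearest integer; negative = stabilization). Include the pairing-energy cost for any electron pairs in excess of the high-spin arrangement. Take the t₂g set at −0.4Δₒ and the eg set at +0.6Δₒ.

With Δₒ < P the complex is high-spin.
That gives t₂g³ eg².
Orbital CFSE = 0.0Δₒ = 0.0 × 227 = 0 kJ/mol.
High-spin has no excess pairs, so no pairing correction applies.

0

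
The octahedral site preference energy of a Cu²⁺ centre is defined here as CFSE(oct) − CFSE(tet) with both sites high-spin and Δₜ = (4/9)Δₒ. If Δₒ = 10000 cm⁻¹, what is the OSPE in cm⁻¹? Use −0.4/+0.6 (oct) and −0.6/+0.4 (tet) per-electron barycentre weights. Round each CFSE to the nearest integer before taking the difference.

Cu²⁺: group 11, so d-count = 11 − 2 = 9.
In an octahedral site d⁹ (HS) is t₂g⁶ eg³, giving CFSE(oct) = -0.6Δₒ = -6000 cm⁻¹.
In a tetrahedral site the filling is e⁴ t₂⁵: CFSE(tet) = -0.4Δₜ = -0.4 × (4/9)(10000) = -1778 cm⁻¹.
Subtracting, OSPE = -6000 − (-1778) = -4222 cm⁻¹.

-4222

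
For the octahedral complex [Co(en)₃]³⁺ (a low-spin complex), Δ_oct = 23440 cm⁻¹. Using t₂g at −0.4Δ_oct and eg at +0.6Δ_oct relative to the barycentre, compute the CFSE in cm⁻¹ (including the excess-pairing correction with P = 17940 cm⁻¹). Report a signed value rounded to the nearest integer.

-20376

en is neutral, so the +3 overall charge sits on Co: oxidation state +3.
Co is in group 9, so Co³⁺ is d⁶ (9 − 3 = 6).
The d⁶ electrons fill as t₂g⁶ eg⁰.
CFSE(orbital) = 6×(-0.4Δ_oct) + 0×(0.6Δ_oct) = -2.4Δ_oct; with Δ_oct = 23440 cm⁻¹ that is -56256 cm⁻¹.
Relative to high-spin t₂g⁴ eg² (1 paired), the low-spin configuration has 2 additional pairs, contributing +2 × 17940 = +35880 cm⁻¹.
Net CFSE = -56256 + 35880 = -20376 cm⁻¹.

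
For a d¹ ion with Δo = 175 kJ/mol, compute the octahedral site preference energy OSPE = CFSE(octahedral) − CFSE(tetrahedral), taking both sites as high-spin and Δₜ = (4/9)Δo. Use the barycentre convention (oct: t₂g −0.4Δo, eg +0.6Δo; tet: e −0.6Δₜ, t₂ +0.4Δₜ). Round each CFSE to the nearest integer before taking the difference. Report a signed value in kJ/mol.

Octahedral high-spin t₂g¹ eg⁰: CFSE = -0.4 × 175 = -70 kJ/mol.
Tetrahedral: e¹ t₂⁰, CFSE = 1(−0.6) + 0(+0.4) = -0.6Δₜ = -0.6 × (4/9) × 175 = -47 kJ/mol.
OSPE = -70 − (-47) = -23 kJ/mol.

-23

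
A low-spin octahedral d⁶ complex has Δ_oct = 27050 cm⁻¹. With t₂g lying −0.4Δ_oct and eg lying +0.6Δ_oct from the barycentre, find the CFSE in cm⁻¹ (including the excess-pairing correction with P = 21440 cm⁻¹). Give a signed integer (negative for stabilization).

-22040

Electron filling gives t₂g⁶ eg⁰.
Orbital CFSE = 6(-0.4) + 0(0.6) = -2.4Δ_oct = -2.4 × 27050 = -64920 cm⁻¹.
Relative to high-spin t₂g⁴ eg² (1 paired), the low-spin configuration has 2 additional pairs, contributing +2 × 21440 = +42880 cm⁻¹.
Overall CFSE = -64920 + 42880 = -22040 cm⁻¹.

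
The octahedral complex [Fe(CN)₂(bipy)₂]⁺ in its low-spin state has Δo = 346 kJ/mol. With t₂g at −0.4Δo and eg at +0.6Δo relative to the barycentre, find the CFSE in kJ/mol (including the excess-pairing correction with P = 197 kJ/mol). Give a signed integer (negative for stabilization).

Ligand charges: 2×(-1) from CN⁻ and 2×(+0) from bipy sum to -2; with overall charge +1, Fe is +3.
Fe sits in group 8; removing 3 electrons leaves Fe³⁺ with 8 − 3 = 5 d electrons.
Configuration: t₂g⁵ eg⁰.
The orbital stabilization is -2.0Δo = -2.0 × 346 = -692 kJ/mol.
Pairing penalty: 2 pairs vs 0 in the high-spin reference → 2 extra × P = 394 kJ/mol.
Net CFSE = -692 + 394 = -298 kJ/mol.

-298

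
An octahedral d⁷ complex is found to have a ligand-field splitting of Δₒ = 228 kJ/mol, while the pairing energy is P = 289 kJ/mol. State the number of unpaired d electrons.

With Δₒ < P the complex is high-spin.
Configuration: t₂g⁵ eg².
Unpaired electrons: 3.

3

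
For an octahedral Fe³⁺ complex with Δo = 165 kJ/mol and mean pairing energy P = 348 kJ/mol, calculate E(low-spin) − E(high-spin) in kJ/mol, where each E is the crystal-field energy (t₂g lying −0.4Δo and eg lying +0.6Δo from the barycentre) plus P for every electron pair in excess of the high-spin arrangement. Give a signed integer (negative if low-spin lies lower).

366

Fe³⁺: group 8, so d-count = 8 − 3 = 5.
High-spin d⁵ fills as t₂g³ eg² with CFSE 3(−0.4) + 2(+0.6) = 0.0Δo = 0 kJ/mol.
Low-spin: t₂g⁵ eg⁰, orbital CFSE = -2.0Δo = -330 kJ/mol; plus 2 excess pairs × P = +696 kJ/mol; total 366 kJ/mol.
The difference is 366 − (0) = 366 kJ/mol, so high-spin lies lower.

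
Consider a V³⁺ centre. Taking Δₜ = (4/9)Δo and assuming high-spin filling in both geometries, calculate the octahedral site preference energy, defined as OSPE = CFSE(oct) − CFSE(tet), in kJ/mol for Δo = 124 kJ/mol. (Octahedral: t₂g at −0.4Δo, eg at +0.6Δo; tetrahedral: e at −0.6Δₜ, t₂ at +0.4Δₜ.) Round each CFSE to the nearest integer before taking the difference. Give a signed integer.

-33

V sits in group 5; removing 3 electrons leaves V³⁺ with 5 − 3 = 2 d electrons.
Octahedral (high-spin): t2g^2 e_g^0, CFSE = 2(−0.4) + 0(+0.6) = -0.8Δo = -0.8 × 124 = -99 kJ/mol.
Tetrahedral: e^2 t2^0, CFSE = 2(−0.6) + 0(+0.4) = -1.2Δₜ = -1.2 × (4/9) × 124 = -66 kJ/mol.
Subtracting, OSPE = -99 − (-66) = -33 kJ/mol.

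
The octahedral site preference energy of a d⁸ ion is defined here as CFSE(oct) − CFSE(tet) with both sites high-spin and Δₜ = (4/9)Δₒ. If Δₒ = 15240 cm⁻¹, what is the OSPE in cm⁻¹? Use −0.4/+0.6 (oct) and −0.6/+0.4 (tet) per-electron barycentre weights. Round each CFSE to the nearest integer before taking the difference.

-12869

Octahedral (high-spin): t₂g⁶ eg², CFSE = 6(−0.4) + 2(+0.6) = -1.2Δₒ = -1.2 × 15240 = -18288 cm⁻¹.
Tetrahedral e⁴ t₂⁴ gives -0.8Δₜ = -0.8 × (4/9) × 15240 = -5419 cm⁻¹.
Subtracting, OSPE = -18288 − (-5419) = -12869 cm⁻¹.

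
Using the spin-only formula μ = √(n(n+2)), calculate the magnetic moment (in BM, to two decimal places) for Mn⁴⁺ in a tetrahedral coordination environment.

Mn sits in group 7; removing 4 electrons leaves Mn⁴⁺ with 7 − 4 = 3 d electrons.
With tetrahedral geometry the complex is necessarily high-spin.
Configuration: e^2 t2^1 → 3 unpaired electrons.
μ(spin-only) = √[3(3+2)] = √15 ≈ 3.87 BM.

3.87 BM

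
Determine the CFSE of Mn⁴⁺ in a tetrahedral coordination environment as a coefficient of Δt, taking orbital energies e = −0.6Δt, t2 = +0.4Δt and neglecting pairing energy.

Group 7 minus oxidation state +4 gives a d³ configuration for Mn⁴⁺.
Tetrahedral fields are weak (Δₜ ≈ 4/9 Δₒ), so electrons fill high-spin.
Configuration: e^2 t2^1.
CFSE = 2(-0.6Δt) + 1(0.4Δt) = -1.2Δt + 0.4Δt = -0.8Δt.

-0.8 Δt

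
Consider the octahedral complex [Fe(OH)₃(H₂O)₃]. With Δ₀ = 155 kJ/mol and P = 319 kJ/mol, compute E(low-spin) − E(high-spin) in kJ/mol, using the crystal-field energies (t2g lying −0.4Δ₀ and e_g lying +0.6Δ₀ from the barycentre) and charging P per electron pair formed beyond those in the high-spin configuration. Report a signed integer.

328

Ligand charges: 3×(-1) from OH⁻ and 3×(+0) from H₂O sum to -3; with overall charge +0, Fe is +3.
Fe³⁺: group 8, so d-count = 8 − 3 = 5.
In the high-spin limit (t2g^3 e_g^2) the orbital term is 0.0Δ₀ = 0 kJ/mol, with no excess pairing.
Low-spin: t2g^5 e_g^0, orbital CFSE = -2.0Δ₀ = -310 kJ/mol; plus 2 excess pairs × P = +638 kJ/mol; total 328 kJ/mol.
Thus E(LS) − E(HS) = 328 kJ/mol.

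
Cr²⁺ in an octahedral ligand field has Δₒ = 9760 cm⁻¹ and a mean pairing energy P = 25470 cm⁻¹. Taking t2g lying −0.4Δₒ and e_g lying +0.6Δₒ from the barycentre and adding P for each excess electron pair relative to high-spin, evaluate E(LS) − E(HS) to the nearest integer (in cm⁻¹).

15710

Cr²⁺: group 6, so d-count = 6 − 2 = 4.
In the high-spin limit (t2g^3 e_g^1) the orbital term is -0.6Δₒ = -5856 cm⁻¹, with no excess pairing.
For low-spin the configuration is t2g^4 e_g^0: orbital energy -1.6 × 9760 = -15616 cm⁻¹, and 1 additional pair relative to high-spin adds 25470 cm⁻¹, giving 9854 cm⁻¹.
The difference is 9854 − (-5856) = 15710 cm⁻¹, so high-spin lies lower.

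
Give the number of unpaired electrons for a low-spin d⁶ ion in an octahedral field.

Configuration: t2g^6 e_g^0, giving 0 unpaired electrons.

0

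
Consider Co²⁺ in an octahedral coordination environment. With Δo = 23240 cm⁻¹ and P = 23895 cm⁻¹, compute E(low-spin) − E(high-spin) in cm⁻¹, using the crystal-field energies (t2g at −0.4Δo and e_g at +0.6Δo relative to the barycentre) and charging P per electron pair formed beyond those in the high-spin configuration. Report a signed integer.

Co is in group 9, so Co²⁺ is d⁷ (9 − 2 = 7).
High-spin d⁷ fills as t2g^5 e_g^2 with CFSE 5(−0.4) + 2(+0.6) = -0.8Δo = -18592 cm⁻¹.
Low-spin t2g^6 e_g^1 gives -1.8Δo = -41832 cm⁻¹, but forming 1 extra pair costs 1P = 23895 cm⁻¹, so E(LS) = -41832 + 23895 = -17937 cm⁻¹.
The difference is -17937 − (-18592) = 655 cm⁻¹, so high-spin lies lower.

655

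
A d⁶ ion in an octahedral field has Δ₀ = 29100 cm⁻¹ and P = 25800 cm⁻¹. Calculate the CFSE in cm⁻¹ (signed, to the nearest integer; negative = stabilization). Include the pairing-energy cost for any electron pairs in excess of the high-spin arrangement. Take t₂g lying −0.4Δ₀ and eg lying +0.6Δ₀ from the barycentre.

-18240

Since Δ₀ = 29100 cm⁻¹ > P = 25800 cm⁻¹, the complex adopts the low-spin configuration.
That gives t₂g⁶ eg⁰.
Orbital CFSE = -2.4Δ₀ = -2.4 × 29100 = -69840 cm⁻¹.
Excess pairs vs high-spin: 3 − 1 = 2; pairing cost = +51600 cm⁻¹.
Net CFSE = -69840 + 51600 = -18240 cm⁻¹.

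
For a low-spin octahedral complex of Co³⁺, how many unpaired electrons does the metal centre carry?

Group 9 minus oxidation state +3 gives a d⁶ configuration for Co³⁺.
Configuration: t2g^6 e_g^0, giving 0 unpaired electrons.

0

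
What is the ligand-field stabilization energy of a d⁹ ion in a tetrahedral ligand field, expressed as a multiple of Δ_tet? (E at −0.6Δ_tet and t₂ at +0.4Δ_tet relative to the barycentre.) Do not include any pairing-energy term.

-0.4 Δ_tet

With tetrahedral geometry the complex is necessarily high-spin.
Configuration: e⁴ t₂⁵.
CFSE = 4(-0.6Δ_tet) + 5(0.4Δ_tet) = -2.4Δ_tet + 2.0Δ_tet = -0.4Δ_tet.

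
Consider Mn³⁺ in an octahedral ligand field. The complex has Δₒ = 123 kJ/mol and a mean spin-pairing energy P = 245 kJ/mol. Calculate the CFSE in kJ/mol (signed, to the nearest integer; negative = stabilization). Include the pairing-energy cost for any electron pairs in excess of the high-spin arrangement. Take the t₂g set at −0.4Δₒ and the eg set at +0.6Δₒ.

-74

Mn³⁺: group 7, so d-count = 7 − 3 = 4.
Since Δₒ = 123 kJ/mol < P = 245 kJ/mol, the complex adopts the high-spin configuration.
Configuration: t₂g³ eg¹.
Orbital CFSE = -0.6Δₒ = -0.6 × 123 = -74 kJ/mol.
High-spin has no excess pairs, so no pairing correction applies.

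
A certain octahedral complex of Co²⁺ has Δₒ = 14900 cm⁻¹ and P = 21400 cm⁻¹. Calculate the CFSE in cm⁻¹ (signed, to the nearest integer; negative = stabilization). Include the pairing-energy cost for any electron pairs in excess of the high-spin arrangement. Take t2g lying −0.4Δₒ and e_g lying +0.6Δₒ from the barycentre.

-11920

Co²⁺: group 9, so d-count = 9 − 2 = 7.
With Δₒ < P the complex is high-spin.
That gives t2g^5 e_g^2.
Orbital CFSE = -0.8Δₒ = -0.8 × 14900 = -11920 cm⁻¹.
High-spin has no excess pairs, so no pairing correction applies.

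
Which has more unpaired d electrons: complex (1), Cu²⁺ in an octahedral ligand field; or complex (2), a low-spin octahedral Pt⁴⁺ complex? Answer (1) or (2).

(1): Cu is in group 11, so Cu²⁺ is d⁹ (11 − 2 = 9); For octahedral d⁹ the high- and low-spin configurations coincide; t2g^6 e_g^3 → 1 unpaired.
(2): Pt sits in group 10; removing 4 electrons leaves Pt⁴⁺ with 10 − 4 = 6 d electrons; t₂g⁶ eg⁰ → 0 unpaired.
So (1) has more unpaired electrons.

(1)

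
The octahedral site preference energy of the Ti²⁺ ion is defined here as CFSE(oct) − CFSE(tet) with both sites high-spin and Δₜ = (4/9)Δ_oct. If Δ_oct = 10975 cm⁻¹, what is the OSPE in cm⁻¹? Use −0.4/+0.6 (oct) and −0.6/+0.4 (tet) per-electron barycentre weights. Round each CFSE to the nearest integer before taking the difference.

-2927

Ti is in group 4, so Ti²⁺ is d² (4 − 2 = 2).
Octahedral high-spin t2g^2 e_g^0: CFSE = -0.8 × 10975 = -8780 cm⁻¹.
Tetrahedral e^2 t2^0 gives -1.2Δₜ = -1.2 × (4/9) × 10975 = -5853 cm⁻¹.
OSPE = CFSE(oct) − CFSE(tet) = -8780 − (-5853) = -2927 cm⁻¹.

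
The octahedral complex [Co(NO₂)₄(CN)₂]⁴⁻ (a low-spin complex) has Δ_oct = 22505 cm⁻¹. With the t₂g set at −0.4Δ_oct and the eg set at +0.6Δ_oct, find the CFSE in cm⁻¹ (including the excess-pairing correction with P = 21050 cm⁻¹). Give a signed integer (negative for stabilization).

Ligand charges: 4×(-1) from NO₂⁻ and 2×(-1) from CN⁻ sum to -6; with overall charge -4, Co is +2.
Co²⁺: group 9, so d-count = 9 − 2 = 7.
The d⁷ electrons fill as t₂g⁶ eg¹.
CFSE(orbital) = 6×(-0.4Δ_oct) + 1×(0.6Δ_oct) = -1.8Δ_oct; with Δ_oct = 22505 cm⁻¹ that is -40509 cm⁻¹.
Pairing penalty: 3 pairs vs 2 in the high-spin reference → 1 extra × P = 21050 cm⁻¹.
Net CFSE = -40509 + 21050 = -19459 cm⁻¹.

-19459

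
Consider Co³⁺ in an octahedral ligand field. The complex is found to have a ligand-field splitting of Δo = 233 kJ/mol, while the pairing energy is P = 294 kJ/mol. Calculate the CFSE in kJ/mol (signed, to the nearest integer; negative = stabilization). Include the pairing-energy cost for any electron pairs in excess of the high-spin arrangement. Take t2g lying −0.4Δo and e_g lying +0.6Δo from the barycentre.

Co is in group 9, so Co³⁺ is d⁶ (9 − 3 = 6).
With Δo < P the complex is high-spin.
Filling d⁶ accordingly: t2g^4 e_g^2.
Orbital CFSE = -0.4Δo = -0.4 × 233 = -93 kJ/mol.
High-spin has no excess pairs, so no pairing correction applies.

-93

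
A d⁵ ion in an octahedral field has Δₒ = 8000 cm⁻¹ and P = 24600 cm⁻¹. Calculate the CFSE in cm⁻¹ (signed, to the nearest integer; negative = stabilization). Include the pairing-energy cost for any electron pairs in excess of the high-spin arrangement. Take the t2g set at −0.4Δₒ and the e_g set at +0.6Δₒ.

0

Here Δₒ < P (8000 < 24600), so the high-spin state is favoured.
Configuration: t2g^3 e_g^2.
Orbital CFSE = 0.0Δₒ = 0.0 × 8000 = 0 cm⁻¹.
High-spin has no excess pairs, so no pairing correction applies.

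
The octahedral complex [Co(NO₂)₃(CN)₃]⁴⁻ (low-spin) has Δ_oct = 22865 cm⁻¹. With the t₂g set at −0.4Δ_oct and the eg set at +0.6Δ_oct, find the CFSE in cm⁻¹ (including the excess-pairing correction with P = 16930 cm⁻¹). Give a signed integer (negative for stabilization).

-24227

Ligand charges: 3×(-1) from NO₂⁻ and 3×(-1) from CN⁻ sum to -6; with overall charge -4, Co is +2.
Co is in group 9, so Co²⁺ is d⁷ (9 − 2 = 7).
The d⁷ electrons fill as t₂g⁶ eg¹.
The orbital stabilization is -1.8Δ_oct = -1.8 × 22865 = -41157 cm⁻¹.
High-spin d⁷ would be t₂g⁵ eg² with 2 pairs; low-spin has 3, so 1 excess pair costs +1P = +16930 cm⁻¹.
Combining: -41157 + 16930 = -24227 cm⁻¹.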